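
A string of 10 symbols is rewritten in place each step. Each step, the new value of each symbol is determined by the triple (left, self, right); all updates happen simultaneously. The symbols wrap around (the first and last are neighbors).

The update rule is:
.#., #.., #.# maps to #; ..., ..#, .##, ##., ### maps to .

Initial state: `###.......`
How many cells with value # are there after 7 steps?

...#......
...##.....
.....#....
.....##...
.......#..
.......##.
.........#
count of #: 1

1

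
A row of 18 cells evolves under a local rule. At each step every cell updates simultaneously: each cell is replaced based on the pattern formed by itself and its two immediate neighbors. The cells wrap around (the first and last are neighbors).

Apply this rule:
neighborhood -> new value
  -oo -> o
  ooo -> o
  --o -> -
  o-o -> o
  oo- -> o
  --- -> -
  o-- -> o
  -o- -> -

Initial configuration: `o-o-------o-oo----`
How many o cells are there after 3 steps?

-o-o-------oooo---
--o-o------ooooo--
---o-o-----oooooo-
count of o: 8

8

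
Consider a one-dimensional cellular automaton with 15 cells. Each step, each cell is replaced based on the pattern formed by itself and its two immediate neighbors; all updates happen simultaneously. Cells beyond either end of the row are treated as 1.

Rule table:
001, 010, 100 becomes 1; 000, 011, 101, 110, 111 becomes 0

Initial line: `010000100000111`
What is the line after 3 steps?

101001011000000

011001110001000
000110001011101
101001011000000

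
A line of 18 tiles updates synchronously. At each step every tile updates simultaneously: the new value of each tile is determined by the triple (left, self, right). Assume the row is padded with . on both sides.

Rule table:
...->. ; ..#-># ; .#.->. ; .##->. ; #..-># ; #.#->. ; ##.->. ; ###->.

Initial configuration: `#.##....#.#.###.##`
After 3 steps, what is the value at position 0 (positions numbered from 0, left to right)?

....#..#..........
...#.##.#.........
..#......#........
position 0 holds .

.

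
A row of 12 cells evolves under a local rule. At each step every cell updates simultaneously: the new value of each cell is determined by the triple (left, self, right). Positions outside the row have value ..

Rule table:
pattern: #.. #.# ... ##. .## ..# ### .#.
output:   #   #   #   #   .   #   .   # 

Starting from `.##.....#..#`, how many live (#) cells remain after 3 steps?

11

#.##########
##.........#
.###########
count of #: 11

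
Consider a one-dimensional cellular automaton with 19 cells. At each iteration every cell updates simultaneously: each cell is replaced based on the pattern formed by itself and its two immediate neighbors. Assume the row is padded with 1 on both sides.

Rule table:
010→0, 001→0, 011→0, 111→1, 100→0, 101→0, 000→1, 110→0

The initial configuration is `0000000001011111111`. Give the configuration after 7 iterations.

0011110000000000001

iteration 1: 0111111100001111111
iteration 2: 0011111001100111111
iteration 3: 0001110000000011111
iteration 4: 0100100111111001111
iteration 5: 0000000011110000111
iteration 6: 0111111001100110011
iteration 7: 0011110000000000001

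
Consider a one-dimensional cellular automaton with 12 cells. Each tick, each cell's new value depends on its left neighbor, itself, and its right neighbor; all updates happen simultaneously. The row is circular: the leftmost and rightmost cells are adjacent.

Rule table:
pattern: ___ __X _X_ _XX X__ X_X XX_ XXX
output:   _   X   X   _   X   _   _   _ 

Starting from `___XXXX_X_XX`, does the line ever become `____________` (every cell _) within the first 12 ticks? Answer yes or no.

X_X_____X___
X_XX___XXX_X
____X_X_____
___XX_XX____
__X_____X___
_XXX___XXX__
X___X_X___X_
XX_XX_XX_XX_
____________
all cells are _ at tick 9

yes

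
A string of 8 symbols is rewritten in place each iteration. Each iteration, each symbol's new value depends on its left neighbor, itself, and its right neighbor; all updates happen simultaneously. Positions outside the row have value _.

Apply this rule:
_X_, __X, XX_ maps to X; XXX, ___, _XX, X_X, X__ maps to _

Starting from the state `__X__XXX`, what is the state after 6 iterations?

_XX_X__X
X_X_X_XX
X_X_X__X
X_X_X_XX  (repeats iteration 2; period 2)
iteration 6: X_X_X_XX

X_X_X_XX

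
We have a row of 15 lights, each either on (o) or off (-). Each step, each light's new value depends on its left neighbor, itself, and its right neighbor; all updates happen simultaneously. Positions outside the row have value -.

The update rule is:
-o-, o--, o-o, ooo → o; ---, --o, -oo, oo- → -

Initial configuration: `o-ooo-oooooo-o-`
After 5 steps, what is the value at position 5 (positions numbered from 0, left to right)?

oo-o-o-oooo-ooo
--ooooo-oo-o-o-
---ooo-o--ooooo
----o-ooo--ooo-
----oo-o-o--o-o
position 5 holds o

o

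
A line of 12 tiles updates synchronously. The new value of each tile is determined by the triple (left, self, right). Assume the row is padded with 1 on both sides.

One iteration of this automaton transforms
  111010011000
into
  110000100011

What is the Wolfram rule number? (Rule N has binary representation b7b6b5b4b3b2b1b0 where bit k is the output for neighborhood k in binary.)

position 0: 111 → 1  (bit 7 = 1)
position 2: 110 → 0  (bit 6 = 0)
position 3: 101 → 0  (bit 5 = 0)
position 5: 100 → 0  (bit 4 = 0)
position 7: 011 → 0  (bit 3 = 0)
position 4: 010 → 0  (bit 2 = 0)
position 6: 001 → 1  (bit 1 = 1)
position 10: 000 → 1  (bit 0 = 1)
bits b7..b0 = 10000011 = 131

131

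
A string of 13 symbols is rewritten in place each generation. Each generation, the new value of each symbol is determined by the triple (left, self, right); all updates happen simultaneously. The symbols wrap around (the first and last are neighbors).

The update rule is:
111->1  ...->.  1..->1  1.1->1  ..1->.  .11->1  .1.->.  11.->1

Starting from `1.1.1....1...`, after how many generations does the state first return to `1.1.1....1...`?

generation 1: .1.1.1....1..
generation 2: ..1.1.1....1.
generation 3: ...1.1.1....1
generation 4: 1...1.1.1....
generation 5: .1...1.1.1...
generation 6: ..1...1.1.1..
generation 7: ...1...1.1.1.
generation 8: ....1...1.1.1
generation 9: 1....1...1.1.
generation 10: .1....1...1.1
generation 11: 1.1....1...1.
generation 12: .1.1....1...1
generation 13: 1.1.1....1...

13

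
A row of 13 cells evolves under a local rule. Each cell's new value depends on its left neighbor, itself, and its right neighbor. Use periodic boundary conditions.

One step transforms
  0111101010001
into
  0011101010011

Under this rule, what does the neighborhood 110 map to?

At position 4 the neighborhood is 110; the next row has 1 there.

1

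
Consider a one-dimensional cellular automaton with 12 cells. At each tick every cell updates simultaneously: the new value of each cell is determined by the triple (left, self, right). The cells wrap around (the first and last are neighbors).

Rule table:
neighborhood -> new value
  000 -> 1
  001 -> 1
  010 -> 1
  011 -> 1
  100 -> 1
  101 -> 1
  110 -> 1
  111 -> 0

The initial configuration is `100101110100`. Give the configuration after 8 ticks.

000001110000

111111011111
000001110000
111111011111  (repeats tick 1; period 2)
tick 8: 000001110000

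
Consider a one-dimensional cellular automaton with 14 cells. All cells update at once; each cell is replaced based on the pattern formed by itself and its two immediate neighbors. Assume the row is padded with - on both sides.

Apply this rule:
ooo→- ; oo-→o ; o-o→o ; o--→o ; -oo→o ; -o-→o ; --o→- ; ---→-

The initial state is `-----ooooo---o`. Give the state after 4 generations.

-----o-ooooo-o

-----o---oo--o
-----oo--ooo-o
-----ooo-o-ooo
-----o-ooooo-o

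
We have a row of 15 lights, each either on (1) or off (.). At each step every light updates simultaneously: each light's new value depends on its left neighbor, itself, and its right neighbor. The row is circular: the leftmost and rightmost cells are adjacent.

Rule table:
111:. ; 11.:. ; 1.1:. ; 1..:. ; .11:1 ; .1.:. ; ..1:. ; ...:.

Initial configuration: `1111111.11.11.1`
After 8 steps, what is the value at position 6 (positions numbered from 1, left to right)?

........1..1..1
...............
...............  (fixed point — unchanged through step 8)
position 6 holds .

.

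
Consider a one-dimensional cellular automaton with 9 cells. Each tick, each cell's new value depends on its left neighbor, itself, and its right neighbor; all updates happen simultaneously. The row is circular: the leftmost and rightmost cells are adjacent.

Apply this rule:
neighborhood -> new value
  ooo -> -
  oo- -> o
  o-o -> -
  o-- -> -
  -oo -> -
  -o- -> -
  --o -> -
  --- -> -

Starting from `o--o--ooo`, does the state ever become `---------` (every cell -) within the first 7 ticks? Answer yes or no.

tick 1: o--------
tick 2: ---------
all cells are - at tick 2

yes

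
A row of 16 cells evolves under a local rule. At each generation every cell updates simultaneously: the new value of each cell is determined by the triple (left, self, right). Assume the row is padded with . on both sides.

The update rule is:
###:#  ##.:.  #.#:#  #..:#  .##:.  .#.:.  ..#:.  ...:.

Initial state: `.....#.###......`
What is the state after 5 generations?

..........#.#.#.

......#.#.#.....
.......#.#.#....
........#.#.#...
.........#.#.#..
..........#.#.#.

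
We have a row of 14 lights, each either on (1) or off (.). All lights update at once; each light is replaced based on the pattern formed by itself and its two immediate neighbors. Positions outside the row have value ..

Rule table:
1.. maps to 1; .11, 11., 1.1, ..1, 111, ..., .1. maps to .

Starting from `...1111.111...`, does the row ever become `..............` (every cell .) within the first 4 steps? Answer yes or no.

yes

...........1..
............1.
.............1
..............
all cells are . at step 4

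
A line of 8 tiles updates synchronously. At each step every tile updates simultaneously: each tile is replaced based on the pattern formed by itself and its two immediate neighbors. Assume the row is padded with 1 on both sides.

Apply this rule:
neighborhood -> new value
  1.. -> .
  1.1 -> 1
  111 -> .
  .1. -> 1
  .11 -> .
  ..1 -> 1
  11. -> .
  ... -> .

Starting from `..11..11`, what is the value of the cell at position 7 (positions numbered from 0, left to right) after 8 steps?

.1...1..
11..11.1
...1..1.
..11.111
.1..1...
11.11..1
..1...1.
.11..111
position 7 holds 1

1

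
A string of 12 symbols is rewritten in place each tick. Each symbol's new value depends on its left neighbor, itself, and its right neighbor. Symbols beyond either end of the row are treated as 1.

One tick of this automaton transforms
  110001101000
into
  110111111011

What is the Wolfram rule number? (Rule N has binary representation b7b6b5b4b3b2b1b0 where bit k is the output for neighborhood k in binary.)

position 0: 111 → 1  (bit 7 = 1)
position 1: 110 → 1  (bit 6 = 1)
position 7: 101 → 1  (bit 5 = 1)
position 2: 100 → 0  (bit 4 = 0)
position 5: 011 → 1  (bit 3 = 1)
position 8: 010 → 1  (bit 2 = 1)
position 4: 001 → 1  (bit 1 = 1)
position 3: 000 → 1  (bit 0 = 1)
bits b7..b0 = 11101111 = 239

239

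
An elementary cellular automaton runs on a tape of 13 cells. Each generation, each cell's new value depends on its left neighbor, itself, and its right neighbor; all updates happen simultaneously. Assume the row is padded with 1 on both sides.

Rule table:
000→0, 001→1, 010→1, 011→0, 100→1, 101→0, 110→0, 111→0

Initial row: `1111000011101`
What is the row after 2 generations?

0000100100000
1001111110001

1001111110001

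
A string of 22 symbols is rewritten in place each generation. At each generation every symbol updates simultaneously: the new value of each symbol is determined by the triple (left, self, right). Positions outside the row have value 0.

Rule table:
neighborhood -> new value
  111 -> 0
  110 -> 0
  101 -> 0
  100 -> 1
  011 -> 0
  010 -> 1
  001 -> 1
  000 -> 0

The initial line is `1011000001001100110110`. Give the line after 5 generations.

generation 1: 1000100011110011000001
generation 2: 1101110100001100100011
generation 3: 0000000110010011110100
generation 4: 0000001001111100000110
generation 5: 0000011110000010001001

0000011110000010001001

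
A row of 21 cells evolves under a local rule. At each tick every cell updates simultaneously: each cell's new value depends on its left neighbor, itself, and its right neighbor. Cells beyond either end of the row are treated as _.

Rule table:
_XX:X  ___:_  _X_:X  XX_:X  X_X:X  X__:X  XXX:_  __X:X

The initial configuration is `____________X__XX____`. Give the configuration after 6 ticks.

______XX____________X

___________XXXXXXX___
__________XX_____XX__
_________XXXX___XXXX_
________XX__XX_XX__XX
_______XXXXXXXXXXXXXX
______XX____________X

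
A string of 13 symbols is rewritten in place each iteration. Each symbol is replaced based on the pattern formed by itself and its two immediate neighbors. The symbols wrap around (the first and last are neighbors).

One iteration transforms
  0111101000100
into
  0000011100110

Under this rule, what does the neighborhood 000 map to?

At position 8 the neighborhood is 000; the next row has 0 there.

0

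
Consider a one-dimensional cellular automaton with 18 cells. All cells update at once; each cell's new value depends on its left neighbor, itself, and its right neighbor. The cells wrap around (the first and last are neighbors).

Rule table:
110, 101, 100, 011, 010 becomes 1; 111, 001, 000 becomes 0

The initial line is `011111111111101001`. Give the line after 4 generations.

generation 1: 110000000000111101
generation 2: 011000000000100111
generation 3: 111100000000110101
generation 4: 000110000000111111

000110000000111111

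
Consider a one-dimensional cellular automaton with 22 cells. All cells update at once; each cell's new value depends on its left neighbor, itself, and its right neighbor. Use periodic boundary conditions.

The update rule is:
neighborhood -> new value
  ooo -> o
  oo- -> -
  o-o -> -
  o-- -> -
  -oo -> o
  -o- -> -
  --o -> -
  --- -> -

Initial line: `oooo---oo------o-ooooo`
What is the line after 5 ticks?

-----------------oooo-

ooo----o---------ooooo
oo---------------ooooo
o----------------ooooo
-----------------ooooo
-----------------oooo-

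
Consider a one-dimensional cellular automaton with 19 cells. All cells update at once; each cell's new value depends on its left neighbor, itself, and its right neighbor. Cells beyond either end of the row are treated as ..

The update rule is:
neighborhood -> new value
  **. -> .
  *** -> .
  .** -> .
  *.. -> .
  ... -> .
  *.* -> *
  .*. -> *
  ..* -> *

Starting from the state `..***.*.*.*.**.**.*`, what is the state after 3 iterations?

...**.......*..**..

.*...*******..*..**
**..*........**.*..
...**.......*..**..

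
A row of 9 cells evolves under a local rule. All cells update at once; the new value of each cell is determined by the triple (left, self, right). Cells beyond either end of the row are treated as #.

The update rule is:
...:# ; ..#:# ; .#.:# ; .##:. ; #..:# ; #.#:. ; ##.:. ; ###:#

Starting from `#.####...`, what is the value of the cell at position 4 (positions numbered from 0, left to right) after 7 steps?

step 1: ...##.###
step 2: ###....##
step 3: ##.####.#
step 4: #...##...
step 5: .###..###
step 6: ..#.##.##
step 7: ###.....#
position 4 holds .

.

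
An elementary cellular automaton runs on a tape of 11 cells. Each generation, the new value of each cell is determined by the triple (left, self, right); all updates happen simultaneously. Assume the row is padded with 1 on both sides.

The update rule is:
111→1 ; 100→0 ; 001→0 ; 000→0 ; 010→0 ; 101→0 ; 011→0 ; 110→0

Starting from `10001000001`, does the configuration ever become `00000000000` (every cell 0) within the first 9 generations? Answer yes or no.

yes

generation 1: 00000000000
all cells are 0 at generation 1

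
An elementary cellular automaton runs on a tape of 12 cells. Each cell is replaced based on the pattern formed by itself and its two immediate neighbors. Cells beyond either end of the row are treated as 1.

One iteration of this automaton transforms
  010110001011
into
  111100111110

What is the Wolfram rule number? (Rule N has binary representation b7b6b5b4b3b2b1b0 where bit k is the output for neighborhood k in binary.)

47

position 11: 111 → 0  (bit 7 = 0)
position 4: 110 → 0  (bit 6 = 0)
position 0: 101 → 1  (bit 5 = 1)
position 5: 100 → 0  (bit 4 = 0)
position 3: 011 → 1  (bit 3 = 1)
position 1: 010 → 1  (bit 2 = 1)
position 7: 001 → 1  (bit 1 = 1)
position 6: 000 → 1  (bit 0 = 1)
bits b7..b0 = 00101111 = 47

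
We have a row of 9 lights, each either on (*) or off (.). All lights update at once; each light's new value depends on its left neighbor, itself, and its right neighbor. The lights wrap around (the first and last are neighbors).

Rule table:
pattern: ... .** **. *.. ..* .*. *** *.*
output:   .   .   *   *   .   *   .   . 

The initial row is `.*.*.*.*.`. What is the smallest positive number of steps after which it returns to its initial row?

.*.*.*.**
.*.*.*..*
.*.*.**.*
.*.*..*.*
.*.**.*.*
.*..*.*.*
.**.*.*.*
..*.*.*.*
*.*.*.*.*
*.*.*.*..
*.*.*.**.
*.*.*..*.
*.*.**.*.
*.*..*.*.
*.**.*.*.
*..*.*.*.
**.*.*.*.
.*.*.*.*.

18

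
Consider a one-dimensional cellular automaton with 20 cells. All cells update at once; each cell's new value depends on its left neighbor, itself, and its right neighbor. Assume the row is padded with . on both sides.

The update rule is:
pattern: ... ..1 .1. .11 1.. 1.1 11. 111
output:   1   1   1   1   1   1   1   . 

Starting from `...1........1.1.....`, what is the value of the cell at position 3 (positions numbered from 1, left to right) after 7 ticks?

1

tick 1: 11111111111111111111
tick 2: 1..................1
tick 3: 11111111111111111111  (repeats tick 1; period 2)
tick 7: 11111111111111111111
position 3 holds 1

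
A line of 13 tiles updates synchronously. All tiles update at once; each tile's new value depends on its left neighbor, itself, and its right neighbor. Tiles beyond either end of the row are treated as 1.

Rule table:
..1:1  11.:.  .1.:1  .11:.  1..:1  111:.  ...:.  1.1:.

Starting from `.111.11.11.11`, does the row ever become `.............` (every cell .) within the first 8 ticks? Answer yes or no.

.............
all cells are . at tick 1

yes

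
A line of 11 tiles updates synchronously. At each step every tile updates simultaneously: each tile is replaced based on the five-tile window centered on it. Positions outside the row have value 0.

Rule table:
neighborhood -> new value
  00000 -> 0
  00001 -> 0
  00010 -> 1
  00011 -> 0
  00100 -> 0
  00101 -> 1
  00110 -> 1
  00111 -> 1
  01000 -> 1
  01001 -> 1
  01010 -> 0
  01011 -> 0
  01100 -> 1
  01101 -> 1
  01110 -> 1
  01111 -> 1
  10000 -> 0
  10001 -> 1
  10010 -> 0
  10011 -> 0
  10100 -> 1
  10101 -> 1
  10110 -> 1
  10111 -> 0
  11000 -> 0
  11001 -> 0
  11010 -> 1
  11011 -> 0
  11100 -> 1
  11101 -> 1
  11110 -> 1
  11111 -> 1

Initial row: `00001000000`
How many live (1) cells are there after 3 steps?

4

00010100000
00110110000
00110110000
count of 1: 4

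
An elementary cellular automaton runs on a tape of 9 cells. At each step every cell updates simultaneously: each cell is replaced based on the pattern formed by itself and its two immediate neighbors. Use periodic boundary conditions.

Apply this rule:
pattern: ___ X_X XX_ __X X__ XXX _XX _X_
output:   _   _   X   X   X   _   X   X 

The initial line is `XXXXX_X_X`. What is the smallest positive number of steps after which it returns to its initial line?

step 1: ____X_X_X
step 2: X__XX_X_X
step 3: XXXXX_X_X

3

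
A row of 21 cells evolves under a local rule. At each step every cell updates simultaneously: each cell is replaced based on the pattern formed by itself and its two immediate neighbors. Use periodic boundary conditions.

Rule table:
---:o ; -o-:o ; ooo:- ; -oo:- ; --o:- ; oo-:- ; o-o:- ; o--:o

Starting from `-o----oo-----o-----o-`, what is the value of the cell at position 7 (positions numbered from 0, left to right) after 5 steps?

o

-oooo---oooo-ooooo-oo
-----oo--------------
oooo---oooooooooooooo
----oo---------------
ooo---ooooooooooooooo
position 7 holds o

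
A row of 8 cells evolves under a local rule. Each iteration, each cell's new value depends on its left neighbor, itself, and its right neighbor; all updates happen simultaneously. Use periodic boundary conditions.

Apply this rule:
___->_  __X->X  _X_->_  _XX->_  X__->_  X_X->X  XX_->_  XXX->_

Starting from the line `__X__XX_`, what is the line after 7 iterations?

_X__X___
X__X____
__X____X
_X____X_
X____X__
____X__X
___X__X_

___X__X_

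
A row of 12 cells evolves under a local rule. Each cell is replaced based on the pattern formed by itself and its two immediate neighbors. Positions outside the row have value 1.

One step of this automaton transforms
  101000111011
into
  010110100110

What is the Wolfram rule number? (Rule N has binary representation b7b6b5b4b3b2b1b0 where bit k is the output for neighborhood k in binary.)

57

position 7: 111 → 0  (bit 7 = 0)
position 0: 110 → 0  (bit 6 = 0)
position 1: 101 → 1  (bit 5 = 1)
position 3: 100 → 1  (bit 4 = 1)
position 6: 011 → 1  (bit 3 = 1)
position 2: 010 → 0  (bit 2 = 0)
position 5: 001 → 0  (bit 1 = 0)
position 4: 000 → 1  (bit 0 = 1)
bits b7..b0 = 00111001 = 57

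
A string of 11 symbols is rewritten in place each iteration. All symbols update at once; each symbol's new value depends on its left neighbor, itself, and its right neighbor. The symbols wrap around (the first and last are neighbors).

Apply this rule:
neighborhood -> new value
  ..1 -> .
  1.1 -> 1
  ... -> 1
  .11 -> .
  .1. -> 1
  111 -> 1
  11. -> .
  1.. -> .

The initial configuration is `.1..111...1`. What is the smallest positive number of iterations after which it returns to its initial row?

31

11...1..1.1
1..1.1..11.
1..111....1
....1..11..
111.1.....1
11.11.111..
..1..1.1...
1.1..111.11
.11...1.1.1
1...1.11111
..1.11.1111
..11..1.11.
1.....11...
1.111....1.
11.1..11.11
1.11....1.1
.1...11.11.
.1.1...1...
.111.1.1.11
1.1.11111..
1111.111...
.11.1.1..1.
...1111..1.
11..11...1.
.......1.11
.11111.11..
..111.1...1
...1.11.1.1
.1.11..1111
111.....11.
.1..111...1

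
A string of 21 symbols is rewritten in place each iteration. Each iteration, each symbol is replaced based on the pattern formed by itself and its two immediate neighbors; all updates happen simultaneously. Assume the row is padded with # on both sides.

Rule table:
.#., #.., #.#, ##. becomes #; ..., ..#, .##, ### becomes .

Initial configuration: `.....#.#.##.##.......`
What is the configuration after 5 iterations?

##.##......##.##.##..

#....####.##.##......
##......##.##.##.....
.##......##.##.##....
#.##......##.##.##...
##.##......##.##.##..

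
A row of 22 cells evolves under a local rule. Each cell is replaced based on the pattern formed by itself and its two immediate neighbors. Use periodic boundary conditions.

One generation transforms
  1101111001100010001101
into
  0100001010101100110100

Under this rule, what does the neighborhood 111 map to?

0

At position 0 the neighborhood is 111; the next row has 0 there.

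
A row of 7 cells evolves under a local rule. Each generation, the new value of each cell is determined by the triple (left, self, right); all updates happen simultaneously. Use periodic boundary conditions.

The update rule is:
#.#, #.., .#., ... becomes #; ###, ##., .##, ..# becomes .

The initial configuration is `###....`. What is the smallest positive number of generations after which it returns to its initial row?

...###.
##....#
..###..
#....##
.###...
....###
###....

7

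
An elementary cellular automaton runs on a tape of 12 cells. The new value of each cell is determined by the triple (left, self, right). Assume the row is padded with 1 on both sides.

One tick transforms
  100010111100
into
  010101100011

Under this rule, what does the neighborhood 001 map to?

At position 3 the neighborhood is 001; the next row has 1 there.

1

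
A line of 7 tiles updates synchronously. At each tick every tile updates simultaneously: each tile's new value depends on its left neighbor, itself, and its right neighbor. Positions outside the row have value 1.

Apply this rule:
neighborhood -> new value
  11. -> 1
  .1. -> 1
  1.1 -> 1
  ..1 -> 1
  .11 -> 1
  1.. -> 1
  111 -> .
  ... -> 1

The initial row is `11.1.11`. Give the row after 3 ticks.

tick 1: .11111.
tick 2: 11...11
tick 3: .11111.

.11111.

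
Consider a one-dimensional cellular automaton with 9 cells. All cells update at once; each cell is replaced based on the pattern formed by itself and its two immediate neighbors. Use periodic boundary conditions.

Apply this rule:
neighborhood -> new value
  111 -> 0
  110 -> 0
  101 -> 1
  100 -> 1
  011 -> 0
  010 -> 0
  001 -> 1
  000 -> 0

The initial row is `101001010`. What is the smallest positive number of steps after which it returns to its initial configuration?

step 1: 010110101
step 2: 101001010

2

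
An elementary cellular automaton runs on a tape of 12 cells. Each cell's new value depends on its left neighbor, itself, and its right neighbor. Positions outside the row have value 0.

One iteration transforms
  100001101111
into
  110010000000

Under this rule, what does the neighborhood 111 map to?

At position 9 the neighborhood is 111; the next row has 0 there.

0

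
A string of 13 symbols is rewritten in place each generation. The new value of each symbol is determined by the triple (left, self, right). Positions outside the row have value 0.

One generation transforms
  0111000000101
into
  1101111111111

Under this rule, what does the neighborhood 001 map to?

1

At position 0 the neighborhood is 001; the next row has 1 there.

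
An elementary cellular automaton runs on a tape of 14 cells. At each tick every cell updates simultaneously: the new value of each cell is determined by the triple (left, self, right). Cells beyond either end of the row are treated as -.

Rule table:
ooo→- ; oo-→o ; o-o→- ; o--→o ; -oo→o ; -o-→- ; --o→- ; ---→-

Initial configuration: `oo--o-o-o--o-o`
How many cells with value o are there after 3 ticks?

ooo------o----
o-oo------o---
--ooo------o--
count of o: 4

4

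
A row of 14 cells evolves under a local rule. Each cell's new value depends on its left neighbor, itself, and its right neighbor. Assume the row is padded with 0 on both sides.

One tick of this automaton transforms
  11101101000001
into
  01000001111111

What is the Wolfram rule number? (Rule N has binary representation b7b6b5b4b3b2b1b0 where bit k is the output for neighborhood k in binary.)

151

position 1: 111 → 1  (bit 7 = 1)
position 2: 110 → 0  (bit 6 = 0)
position 3: 101 → 0  (bit 5 = 0)
position 8: 100 → 1  (bit 4 = 1)
position 0: 011 → 0  (bit 3 = 0)
position 7: 010 → 1  (bit 2 = 1)
position 12: 001 → 1  (bit 1 = 1)
position 9: 000 → 1  (bit 0 = 1)
bits b7..b0 = 10010111 = 151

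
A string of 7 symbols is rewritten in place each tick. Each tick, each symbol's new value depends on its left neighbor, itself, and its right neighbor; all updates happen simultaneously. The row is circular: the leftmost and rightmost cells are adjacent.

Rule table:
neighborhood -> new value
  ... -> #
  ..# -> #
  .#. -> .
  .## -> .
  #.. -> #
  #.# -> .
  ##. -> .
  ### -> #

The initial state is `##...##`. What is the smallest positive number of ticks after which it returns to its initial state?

4

#.###.#
...#...
###.###
##...##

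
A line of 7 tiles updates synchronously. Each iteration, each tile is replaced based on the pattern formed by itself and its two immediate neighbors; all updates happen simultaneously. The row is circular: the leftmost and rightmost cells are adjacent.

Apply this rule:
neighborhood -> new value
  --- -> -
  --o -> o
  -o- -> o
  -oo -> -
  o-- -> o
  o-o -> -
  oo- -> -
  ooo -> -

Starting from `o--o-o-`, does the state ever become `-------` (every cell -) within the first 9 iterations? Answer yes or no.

oooo-o-
-----o-
----ooo
o--o---
ooooo-o
-------
all cells are - at iteration 6

yes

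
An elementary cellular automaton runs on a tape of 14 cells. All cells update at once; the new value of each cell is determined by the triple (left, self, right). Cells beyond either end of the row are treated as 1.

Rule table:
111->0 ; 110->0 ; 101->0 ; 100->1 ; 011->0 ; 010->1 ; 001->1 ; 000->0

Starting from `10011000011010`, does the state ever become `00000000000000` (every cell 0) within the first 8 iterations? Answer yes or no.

01100100100010
00011111110110
10100000000000
00110000000001
11001000000010
00111100000110
11000010001000
00100111011101
iteration 8 is 00100111011101, still not uniform 0

no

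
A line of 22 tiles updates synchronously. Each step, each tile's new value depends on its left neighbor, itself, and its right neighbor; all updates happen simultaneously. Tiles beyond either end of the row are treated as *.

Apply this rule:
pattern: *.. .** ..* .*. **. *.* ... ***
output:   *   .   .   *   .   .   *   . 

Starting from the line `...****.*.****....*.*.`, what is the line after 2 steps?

..*****.*****.....*.*.

**......*.....***.*.*.
..*****.*****.....*.*.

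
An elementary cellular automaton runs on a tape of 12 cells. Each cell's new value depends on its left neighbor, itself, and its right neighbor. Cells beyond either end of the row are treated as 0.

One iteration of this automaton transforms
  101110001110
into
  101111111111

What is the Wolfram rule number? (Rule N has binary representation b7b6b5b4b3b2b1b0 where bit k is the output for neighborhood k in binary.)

position 3: 111 → 1  (bit 7 = 1)
position 4: 110 → 1  (bit 6 = 1)
position 1: 101 → 0  (bit 5 = 0)
position 5: 100 → 1  (bit 4 = 1)
position 2: 011 → 1  (bit 3 = 1)
position 0: 010 → 1  (bit 2 = 1)
position 7: 001 → 1  (bit 1 = 1)
position 6: 000 → 1  (bit 0 = 1)
bits b7..b0 = 11011111 = 223

223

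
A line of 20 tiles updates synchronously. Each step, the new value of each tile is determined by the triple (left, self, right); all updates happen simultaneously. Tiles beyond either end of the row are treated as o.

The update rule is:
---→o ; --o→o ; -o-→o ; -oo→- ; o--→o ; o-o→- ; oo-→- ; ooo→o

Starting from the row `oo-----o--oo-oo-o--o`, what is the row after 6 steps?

o-oooooooo------ooo-
---oooooo-oooooo-o--
ooo-oooo---oooo--ooo
oo---oo-ooo-oo-oo-oo
o-ooo----o---------o
---o-oooooooooooooo-

---o-oooooooooooooo-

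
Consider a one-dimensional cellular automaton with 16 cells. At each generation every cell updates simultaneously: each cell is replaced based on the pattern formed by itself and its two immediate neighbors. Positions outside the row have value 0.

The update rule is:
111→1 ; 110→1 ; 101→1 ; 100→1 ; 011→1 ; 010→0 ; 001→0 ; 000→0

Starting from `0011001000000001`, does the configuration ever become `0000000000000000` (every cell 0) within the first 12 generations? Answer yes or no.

no

0011100100000000
0011110010000000
0011111001000000
0011111100100000
0011111110010000
0011111111001000
0011111111100100
0011111111110010
0011111111111001
0011111111111100
0011111111111110
0011111111111111
generation 12 is 0011111111111111, still not uniform 0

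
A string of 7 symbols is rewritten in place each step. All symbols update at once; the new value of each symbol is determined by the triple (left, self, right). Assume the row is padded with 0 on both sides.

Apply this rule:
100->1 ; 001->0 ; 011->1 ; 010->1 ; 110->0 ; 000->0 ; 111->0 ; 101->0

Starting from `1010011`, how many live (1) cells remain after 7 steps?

4

step 1: 1011010
step 2: 1010011  (repeats step 0; period 2)
step 7: 1011010
count of 1: 4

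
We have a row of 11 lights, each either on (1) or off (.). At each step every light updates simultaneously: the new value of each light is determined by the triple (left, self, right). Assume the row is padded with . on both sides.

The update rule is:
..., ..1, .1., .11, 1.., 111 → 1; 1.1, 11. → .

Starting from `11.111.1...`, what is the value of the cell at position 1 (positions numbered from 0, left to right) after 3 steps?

1..11..1111
1111.11111.
111..1111.1
position 1 holds 1

1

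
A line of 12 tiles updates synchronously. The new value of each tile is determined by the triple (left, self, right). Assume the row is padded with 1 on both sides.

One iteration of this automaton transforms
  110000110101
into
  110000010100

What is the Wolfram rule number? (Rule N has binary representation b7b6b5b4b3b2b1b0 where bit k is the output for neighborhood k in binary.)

position 0: 111 → 1  (bit 7 = 1)
position 1: 110 → 1  (bit 6 = 1)
position 8: 101 → 0  (bit 5 = 0)
position 2: 100 → 0  (bit 4 = 0)
position 6: 011 → 0  (bit 3 = 0)
position 9: 010 → 1  (bit 2 = 1)
position 5: 001 → 0  (bit 1 = 0)
position 3: 000 → 0  (bit 0 = 0)
bits b7..b0 = 11000100 = 196

196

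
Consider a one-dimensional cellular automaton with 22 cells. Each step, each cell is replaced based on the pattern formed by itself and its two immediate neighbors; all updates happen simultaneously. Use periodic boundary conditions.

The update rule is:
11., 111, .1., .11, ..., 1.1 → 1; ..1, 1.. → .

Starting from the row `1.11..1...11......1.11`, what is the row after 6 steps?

1111..1111111111111111

1111..1.1.11.1111.1111
1111..1111111111111111
1111..1111111111111111  (fixed point — unchanged through step 6)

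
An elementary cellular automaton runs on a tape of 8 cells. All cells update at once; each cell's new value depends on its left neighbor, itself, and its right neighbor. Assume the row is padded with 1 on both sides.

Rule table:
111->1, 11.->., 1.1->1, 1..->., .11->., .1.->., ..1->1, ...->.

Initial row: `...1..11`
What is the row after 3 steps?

step 1: ..1..1.1
step 2: .1..1.1.
step 3: 1..1.1.1

1..1.1.1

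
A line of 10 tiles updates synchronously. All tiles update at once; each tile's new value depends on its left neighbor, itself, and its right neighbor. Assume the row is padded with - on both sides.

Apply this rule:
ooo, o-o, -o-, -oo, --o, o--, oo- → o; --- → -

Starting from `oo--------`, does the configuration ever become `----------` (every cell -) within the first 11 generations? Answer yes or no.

ooo-------
oooo------
ooooo-----
oooooo----
ooooooo---
oooooooo--
ooooooooo-
oooooooooo
oooooooooo  (fixed point — unchanged through generation 11)
generation 11 is oooooooooo, still not uniform -

no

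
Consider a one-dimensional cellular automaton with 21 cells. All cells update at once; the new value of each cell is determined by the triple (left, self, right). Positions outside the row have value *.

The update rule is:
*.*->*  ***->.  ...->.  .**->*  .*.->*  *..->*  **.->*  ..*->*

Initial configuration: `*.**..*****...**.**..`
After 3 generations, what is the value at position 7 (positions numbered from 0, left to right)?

*******...**.********
......**.*****.......
*....*****...**.....*
position 7 holds *

*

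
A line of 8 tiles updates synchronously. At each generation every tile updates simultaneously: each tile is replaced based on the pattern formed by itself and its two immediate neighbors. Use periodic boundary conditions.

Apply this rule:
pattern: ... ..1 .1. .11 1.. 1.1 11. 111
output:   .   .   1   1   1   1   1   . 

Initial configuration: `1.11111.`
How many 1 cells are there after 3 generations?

generation 1: 111...11
generation 2: ..11..1.
generation 3: ..111.11
count of 1: 5

5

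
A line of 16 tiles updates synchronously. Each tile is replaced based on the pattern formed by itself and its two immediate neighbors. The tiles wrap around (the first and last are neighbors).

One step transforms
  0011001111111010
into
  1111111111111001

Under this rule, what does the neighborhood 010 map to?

0

At position 14 the neighborhood is 010; the next row has 0 there.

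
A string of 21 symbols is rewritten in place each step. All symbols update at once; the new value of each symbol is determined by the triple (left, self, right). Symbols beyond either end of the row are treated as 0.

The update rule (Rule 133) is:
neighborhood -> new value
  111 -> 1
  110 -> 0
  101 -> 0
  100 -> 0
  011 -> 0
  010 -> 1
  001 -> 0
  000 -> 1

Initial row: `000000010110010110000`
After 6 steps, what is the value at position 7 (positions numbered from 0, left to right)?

1

step 1: 111111010000010000111
step 2: 011110010111010110010
step 3: 001100010010010000010
step 4: 100001010010010111010
step 5: 101101010010010010010
step 6: 100001010010010010010
position 7 holds 1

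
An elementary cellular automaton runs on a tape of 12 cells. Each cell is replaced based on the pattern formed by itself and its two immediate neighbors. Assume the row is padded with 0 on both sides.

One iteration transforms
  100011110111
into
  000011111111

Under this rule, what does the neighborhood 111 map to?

At position 5 the neighborhood is 111; the next row has 1 there.

1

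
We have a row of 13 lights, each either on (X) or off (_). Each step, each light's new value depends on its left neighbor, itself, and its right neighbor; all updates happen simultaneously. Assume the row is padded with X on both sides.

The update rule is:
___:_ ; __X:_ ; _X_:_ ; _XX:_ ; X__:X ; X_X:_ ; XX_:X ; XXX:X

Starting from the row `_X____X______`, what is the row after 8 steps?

step 1: __X____X_____
step 2: X__X____X____
step 3: XX__X____X___
step 4: XXX__X____X__
step 5: XXXX__X____X_
step 6: XXXXX__X_____
step 7: XXXXXX__X____
step 8: XXXXXXX__X___

XXXXXXX__X___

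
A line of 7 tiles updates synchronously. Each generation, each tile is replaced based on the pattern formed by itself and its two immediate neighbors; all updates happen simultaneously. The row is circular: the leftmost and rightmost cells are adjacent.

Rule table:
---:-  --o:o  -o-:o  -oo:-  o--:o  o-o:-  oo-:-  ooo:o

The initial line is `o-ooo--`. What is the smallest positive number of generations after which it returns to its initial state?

o--o-oo
-ooo--o
--o-ooo
ooo--o-
-o-ooo-
oo--o-o
o-ooo--

7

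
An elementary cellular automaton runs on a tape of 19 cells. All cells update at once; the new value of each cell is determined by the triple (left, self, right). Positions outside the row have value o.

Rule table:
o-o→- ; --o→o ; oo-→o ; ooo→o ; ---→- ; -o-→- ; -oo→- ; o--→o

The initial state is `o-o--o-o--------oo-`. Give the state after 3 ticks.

tick 1: o--oo---o------o-o-
tick 2: ooo-oo-o-o----o----
tick 3: ooo--o----o--o-o--o

ooo--o----o--o-o--o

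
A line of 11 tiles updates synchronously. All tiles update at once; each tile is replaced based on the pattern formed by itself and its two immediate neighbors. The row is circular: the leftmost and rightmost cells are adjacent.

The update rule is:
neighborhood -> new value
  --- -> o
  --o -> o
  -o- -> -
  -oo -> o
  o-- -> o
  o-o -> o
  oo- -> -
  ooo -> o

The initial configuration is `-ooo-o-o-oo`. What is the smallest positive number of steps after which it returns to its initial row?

11

ooo-o-o-oo-
oo-o-o-oo-o
o-o-o-oo-oo
-o-o-oo-ooo
o-o-oo-ooo-
-o-oo-ooo-o
o-oo-ooo-o-
-oo-ooo-o-o
oo-ooo-o-o-
o-ooo-o-o-o
-ooo-o-o-oo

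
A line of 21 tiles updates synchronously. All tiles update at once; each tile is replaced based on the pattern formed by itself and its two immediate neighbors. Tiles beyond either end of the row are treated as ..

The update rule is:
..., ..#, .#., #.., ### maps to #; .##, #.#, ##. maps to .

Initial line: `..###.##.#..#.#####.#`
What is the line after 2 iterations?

##.#.....####..###..#
...######.##.##.#.###

...######.##.##.#.###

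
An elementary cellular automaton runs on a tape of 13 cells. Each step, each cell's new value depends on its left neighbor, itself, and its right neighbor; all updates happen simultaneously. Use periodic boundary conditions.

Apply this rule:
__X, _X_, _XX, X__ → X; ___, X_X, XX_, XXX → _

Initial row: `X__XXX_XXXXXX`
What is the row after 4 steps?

__X___XXXXXXX

_XXX___X_____
XX__X_XXX____
X_XXX_X__X__X
__X___XXXXXXX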